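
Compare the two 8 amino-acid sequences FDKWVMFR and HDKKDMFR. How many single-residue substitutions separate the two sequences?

3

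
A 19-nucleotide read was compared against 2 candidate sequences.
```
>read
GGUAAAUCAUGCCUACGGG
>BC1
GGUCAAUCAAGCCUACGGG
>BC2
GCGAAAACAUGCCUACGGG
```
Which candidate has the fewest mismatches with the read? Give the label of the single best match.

Hamming distances to read — BC1: 2; BC2: 3.
Smallest is BC1 with 2 mismatches.

BC1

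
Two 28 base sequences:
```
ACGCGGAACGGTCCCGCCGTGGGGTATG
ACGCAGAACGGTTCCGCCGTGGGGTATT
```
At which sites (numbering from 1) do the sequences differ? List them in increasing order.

5, 13, 28

Differences at site 5 (G→A), site 13 (C→T), site 28 (G→T).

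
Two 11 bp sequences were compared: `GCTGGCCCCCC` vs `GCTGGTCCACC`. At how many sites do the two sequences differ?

Comparing position by position, 2 sites differ: 6 (C/T), 9 (C/A).

2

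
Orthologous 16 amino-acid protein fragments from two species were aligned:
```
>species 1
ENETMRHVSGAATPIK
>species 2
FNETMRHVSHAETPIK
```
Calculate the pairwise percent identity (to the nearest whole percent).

81%

Mismatches at positions 1, 10, 12 (1-based): 3 of 16.
Identical positions: 13/16 = 81.25% → 81%.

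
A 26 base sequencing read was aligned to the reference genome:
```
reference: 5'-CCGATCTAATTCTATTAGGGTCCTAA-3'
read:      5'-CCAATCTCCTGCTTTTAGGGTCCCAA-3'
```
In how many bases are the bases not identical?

6

Comparing position by position, 6 bases differ: 3 (G/A), 8 (A/C), 9 (A/C), 11 (T/G), 14 (A/T), 24 (T/C).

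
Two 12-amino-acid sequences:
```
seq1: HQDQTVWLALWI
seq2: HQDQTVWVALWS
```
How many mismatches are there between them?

Comparing position by position, 2 residues differ: 8 (L/V), 12 (I/S).

2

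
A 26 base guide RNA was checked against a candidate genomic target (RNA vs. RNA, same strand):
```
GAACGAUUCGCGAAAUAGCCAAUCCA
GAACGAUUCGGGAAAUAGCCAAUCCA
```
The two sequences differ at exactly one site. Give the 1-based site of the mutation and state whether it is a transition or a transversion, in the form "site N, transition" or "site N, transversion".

Site 11 changes C→G. C is a pyrimidine and G is a purine, so this is a transversion.

site 11, transversion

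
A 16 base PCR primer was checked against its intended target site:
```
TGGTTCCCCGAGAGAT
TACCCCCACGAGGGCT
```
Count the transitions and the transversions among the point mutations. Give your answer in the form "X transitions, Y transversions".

Transitions (purine↔purine or pyrimidine↔pyrimidine): 2 G→A, 4 T→C, 5 T→C, 13 A→G.
Transversions (purine↔pyrimidine): 3 G→C, 8 C→A, 15 A→C.

4 transitions, 3 transversions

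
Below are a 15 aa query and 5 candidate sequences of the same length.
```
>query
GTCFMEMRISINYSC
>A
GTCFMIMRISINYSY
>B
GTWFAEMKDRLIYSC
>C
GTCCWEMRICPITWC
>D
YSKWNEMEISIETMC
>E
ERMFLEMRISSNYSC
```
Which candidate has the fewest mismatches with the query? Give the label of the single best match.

A

A differs at 2 positions; B differs at 7 positions; C differs at 7 positions; D differs at 9 positions; E differs at 5 positions. The closest is A.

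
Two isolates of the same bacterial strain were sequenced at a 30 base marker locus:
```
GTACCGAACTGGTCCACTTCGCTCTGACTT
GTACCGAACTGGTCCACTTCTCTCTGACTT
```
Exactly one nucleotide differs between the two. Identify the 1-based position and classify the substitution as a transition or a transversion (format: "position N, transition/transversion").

position 21, transversion

The sequences differ only at position 21: G→T (purine→pyrimidine), a transversion.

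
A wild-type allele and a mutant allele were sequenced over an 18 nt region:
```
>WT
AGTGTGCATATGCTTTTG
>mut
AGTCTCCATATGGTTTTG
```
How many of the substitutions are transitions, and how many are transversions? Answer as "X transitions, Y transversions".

0 transitions, 3 transversions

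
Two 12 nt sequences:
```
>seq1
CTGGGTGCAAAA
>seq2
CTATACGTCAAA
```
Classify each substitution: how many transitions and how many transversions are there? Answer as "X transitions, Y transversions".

4 transitions, 2 transversions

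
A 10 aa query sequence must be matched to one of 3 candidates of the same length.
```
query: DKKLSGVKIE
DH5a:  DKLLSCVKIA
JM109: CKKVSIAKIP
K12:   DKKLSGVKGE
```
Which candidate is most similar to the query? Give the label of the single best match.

K12

DH5a differs at 3 positions; JM109 differs at 5 positions; K12 differs at 1 position. The closest is K12.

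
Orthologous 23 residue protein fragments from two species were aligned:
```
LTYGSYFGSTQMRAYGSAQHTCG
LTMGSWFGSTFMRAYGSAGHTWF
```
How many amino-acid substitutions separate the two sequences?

6

Comparing position by position, 6 positions differ: 3 (Y/M), 6 (Y/W), 11 (Q/F), 19 (Q/G), 22 (C/W), 23 (G/F).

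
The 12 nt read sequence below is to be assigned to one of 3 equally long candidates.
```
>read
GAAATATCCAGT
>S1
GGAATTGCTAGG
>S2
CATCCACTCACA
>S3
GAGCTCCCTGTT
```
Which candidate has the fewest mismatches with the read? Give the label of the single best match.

S1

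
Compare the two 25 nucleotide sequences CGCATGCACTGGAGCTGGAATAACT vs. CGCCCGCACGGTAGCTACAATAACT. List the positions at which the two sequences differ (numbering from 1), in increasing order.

4, 5, 10, 12, 17, 18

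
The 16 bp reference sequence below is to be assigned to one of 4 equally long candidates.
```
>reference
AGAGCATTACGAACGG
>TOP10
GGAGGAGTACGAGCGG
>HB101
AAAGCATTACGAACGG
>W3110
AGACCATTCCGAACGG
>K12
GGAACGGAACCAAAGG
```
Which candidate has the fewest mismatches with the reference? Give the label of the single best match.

TOP10 differs at 4 bases; HB101 differs at 1 base; W3110 differs at 2 bases; K12 differs at 7 bases. The closest is HB101.

HB101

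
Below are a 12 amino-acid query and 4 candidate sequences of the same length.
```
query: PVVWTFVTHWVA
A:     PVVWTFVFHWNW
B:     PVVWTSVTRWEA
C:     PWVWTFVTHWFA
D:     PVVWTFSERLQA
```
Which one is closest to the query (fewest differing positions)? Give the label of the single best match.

C

Hamming distances to query — A: 3; B: 3; C: 2; D: 5.
Smallest is C with 2 mismatches.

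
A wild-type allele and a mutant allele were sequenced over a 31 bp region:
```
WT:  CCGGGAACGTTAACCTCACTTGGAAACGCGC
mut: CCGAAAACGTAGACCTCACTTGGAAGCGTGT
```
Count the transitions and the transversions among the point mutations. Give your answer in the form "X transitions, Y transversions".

6 transitions, 1 transversion

Transitions (purine↔purine or pyrimidine↔pyrimidine): 4 G→A, 5 G→A, 12 A→G, 26 A→G, 29 C→T, 31 C→T.
Transversions (purine↔pyrimidine): 11 T→A.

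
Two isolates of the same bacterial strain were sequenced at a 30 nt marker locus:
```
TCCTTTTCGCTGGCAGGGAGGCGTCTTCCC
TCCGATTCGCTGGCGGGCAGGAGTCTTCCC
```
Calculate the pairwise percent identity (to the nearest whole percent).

83%

Mismatches at positions 4, 5, 15, 18, 22 (1-based): 5 of 30.
Identical positions: 25/30 = 83.33% → 83%.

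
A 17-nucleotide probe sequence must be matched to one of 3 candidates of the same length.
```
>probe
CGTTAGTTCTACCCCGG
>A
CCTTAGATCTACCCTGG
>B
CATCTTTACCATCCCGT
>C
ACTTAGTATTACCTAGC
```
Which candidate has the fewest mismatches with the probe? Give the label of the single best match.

A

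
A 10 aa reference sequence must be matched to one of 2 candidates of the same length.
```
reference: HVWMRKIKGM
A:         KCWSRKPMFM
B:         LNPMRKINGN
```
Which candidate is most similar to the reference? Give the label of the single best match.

B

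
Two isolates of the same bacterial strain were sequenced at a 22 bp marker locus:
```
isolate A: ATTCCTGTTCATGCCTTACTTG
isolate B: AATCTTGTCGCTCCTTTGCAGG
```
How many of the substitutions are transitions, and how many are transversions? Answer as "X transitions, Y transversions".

4 transitions, 6 transversions

Transitions (purine↔purine or pyrimidine↔pyrimidine): 5 C→T, 9 T→C, 15 C→T, 18 A→G.
Transversions (purine↔pyrimidine): 2 T→A, 10 C→G, 11 A→C, 13 G→C, 20 T→A, 21 T→G.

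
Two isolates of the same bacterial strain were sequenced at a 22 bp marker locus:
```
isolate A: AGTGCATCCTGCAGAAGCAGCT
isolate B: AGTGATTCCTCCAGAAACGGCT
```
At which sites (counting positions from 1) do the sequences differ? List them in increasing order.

5, 6, 11, 17, 19

Differences at site 5 (C→A), site 6 (A→T), site 11 (G→C), site 17 (G→A), site 19 (A→G).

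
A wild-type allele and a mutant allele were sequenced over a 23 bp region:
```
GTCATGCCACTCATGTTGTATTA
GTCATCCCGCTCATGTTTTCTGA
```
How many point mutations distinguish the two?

5

Mismatches (1-based): base 6: G→C; base 9: A→G; base 18: G→T; base 20: A→C; base 22: T→G.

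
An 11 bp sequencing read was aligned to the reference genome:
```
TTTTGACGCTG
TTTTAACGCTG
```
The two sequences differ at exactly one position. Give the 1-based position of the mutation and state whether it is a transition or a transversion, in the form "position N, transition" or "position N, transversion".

The sequences differ only at position 5: G→A (purine→purine), a transition.

position 5, transition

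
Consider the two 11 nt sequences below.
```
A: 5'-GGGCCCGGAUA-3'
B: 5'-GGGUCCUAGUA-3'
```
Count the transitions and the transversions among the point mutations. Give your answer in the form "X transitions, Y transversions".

3 transitions, 1 transversion

Transitions (purine↔purine or pyrimidine↔pyrimidine): 4 C→U, 8 G→A, 9 A→G.
Transversions (purine↔pyrimidine): 7 G→U.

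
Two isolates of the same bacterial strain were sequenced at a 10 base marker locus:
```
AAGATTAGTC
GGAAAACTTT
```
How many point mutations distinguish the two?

The sequences differ at sites 1, 2, 3, 5, 6, 7, 8, 10 (1-based) — 8 in total.

8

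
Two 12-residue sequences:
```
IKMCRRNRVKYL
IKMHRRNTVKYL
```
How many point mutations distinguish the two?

2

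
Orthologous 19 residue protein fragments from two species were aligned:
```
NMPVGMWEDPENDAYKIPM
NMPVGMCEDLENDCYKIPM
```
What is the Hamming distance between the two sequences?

3

The sequences differ at positions 7, 10, 14 (1-based) — 3 in total.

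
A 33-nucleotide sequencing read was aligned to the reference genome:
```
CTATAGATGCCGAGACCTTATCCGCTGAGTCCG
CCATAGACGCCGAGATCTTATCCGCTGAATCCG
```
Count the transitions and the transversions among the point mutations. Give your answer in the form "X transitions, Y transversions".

Mismatches (1-based):
base 2: T→C (pyrimidine→pyrimidine, transition)
base 8: T→C (pyrimidine→pyrimidine, transition)
base 16: C→T (pyrimidine→pyrimidine, transition)
base 29: G→A (purine→purine, transition)

4 transitions, 0 transversions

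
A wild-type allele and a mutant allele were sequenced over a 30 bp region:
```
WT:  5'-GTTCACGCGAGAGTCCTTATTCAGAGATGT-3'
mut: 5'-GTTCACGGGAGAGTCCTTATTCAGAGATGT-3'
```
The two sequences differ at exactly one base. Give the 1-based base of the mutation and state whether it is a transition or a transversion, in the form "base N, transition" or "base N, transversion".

base 8, transversion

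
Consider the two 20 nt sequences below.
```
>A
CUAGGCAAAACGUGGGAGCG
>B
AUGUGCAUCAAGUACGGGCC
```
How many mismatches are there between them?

Comparing position by position, 10 bases differ: 1 (C/A), 3 (A/G), 4 (G/U), 8 (A/U), 9 (A/C), 11 (C/A), 14 (G/A), 15 (G/C), 17 (A/G), 20 (G/C).

10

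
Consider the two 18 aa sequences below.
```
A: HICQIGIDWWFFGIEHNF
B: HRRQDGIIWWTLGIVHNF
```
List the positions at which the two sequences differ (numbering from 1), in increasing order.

2, 3, 5, 8, 11, 12, 15

Differences at position 2 (I→R), position 3 (C→R), position 5 (I→D), position 8 (D→I), position 11 (F→T), position 12 (F→L), position 15 (E→V).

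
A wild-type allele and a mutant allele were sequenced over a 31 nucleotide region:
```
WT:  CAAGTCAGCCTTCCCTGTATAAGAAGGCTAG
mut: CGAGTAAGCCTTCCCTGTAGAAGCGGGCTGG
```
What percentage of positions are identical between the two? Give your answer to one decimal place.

Mismatches at positions 2, 6, 20, 24, 25, 30 (1-based): 6 of 31.
Identical positions: 25/31 = 80.65% → 80.6%.

80.6%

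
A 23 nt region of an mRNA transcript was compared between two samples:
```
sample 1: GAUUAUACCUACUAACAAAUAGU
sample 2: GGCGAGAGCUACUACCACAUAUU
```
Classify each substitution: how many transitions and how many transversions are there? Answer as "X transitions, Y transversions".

2 transitions, 6 transversions

Mismatches (1-based):
site 2: A→G (purine→purine, transition)
site 3: U→C (pyrimidine→pyrimidine, transition)
site 4: U→G (pyrimidine→purine, transversion)
site 6: U→G (pyrimidine→purine, transversion)
site 8: C→G (pyrimidine→purine, transversion)
site 15: A→C (purine→pyrimidine, transversion)
site 18: A→C (purine→pyrimidine, transversion)
site 22: G→U (purine→pyrimidine, transversion)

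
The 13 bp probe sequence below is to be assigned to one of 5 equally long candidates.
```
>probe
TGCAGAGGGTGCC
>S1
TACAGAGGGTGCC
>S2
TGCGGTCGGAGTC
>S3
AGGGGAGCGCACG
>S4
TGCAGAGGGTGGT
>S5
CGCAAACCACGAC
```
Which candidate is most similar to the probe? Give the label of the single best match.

Hamming distances to probe — S1: 1; S2: 5; S3: 7; S4: 2; S5: 7.
Smallest is S1 with 1 mismatch.

S1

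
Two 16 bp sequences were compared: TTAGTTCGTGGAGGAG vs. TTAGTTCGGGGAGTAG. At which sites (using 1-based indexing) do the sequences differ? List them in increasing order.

Differences at site 9 (T→G), site 14 (G→T).

9, 14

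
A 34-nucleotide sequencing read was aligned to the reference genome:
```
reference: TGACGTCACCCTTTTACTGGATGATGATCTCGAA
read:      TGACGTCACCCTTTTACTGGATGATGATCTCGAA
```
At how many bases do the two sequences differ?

0

The two sequences are identical at every position.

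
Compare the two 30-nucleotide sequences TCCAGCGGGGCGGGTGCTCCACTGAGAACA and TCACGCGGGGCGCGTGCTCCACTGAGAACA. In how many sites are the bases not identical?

The sequences differ at sites 3, 4, 13 (1-based) — 3 in total.

3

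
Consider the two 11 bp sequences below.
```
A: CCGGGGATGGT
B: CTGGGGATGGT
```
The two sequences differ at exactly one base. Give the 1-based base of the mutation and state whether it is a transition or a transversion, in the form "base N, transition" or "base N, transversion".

The sequences differ only at base 2: C→T (pyrimidine→pyrimidine), a transition.

base 2, transition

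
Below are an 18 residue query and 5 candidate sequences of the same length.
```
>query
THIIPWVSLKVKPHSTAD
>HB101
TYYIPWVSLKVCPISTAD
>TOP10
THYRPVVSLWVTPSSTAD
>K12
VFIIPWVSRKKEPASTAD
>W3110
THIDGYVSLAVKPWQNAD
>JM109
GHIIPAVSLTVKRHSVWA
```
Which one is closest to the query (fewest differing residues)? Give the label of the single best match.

HB101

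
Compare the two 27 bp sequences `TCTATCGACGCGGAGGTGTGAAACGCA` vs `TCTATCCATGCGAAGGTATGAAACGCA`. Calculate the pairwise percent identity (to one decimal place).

85.2%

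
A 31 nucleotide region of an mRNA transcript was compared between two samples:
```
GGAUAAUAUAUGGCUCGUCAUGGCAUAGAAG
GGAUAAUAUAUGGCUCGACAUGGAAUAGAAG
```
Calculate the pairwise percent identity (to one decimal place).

93.5%

Mismatches at positions 18, 24 (1-based): 2 of 31.
Identical positions: 29/31 = 93.55% → 93.5%.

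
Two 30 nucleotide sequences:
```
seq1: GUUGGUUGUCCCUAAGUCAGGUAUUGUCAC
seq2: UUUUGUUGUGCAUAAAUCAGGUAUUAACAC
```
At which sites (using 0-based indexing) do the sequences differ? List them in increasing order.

Scanning 0-based: 0: G/U; 3: G/U; 9: C/G; 11: C/A; 15: G/A; 25: G/A; 26: U/A.

0, 3, 9, 11, 15, 25, 26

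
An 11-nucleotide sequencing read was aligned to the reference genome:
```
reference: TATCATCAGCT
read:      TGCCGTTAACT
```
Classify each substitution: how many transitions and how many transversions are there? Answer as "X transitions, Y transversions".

5 transitions, 0 transversions

Mismatches (1-based):
base 2: A→G (purine→purine, transition)
base 3: T→C (pyrimidine→pyrimidine, transition)
base 5: A→G (purine→purine, transition)
base 7: C→T (pyrimidine→pyrimidine, transition)
base 9: G→A (purine→purine, transition)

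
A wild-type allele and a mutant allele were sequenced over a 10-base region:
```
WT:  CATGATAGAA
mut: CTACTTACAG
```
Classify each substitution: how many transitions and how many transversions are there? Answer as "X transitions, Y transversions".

Mismatches (1-based):
base 2: A→T (purine→pyrimidine, transversion)
base 3: T→A (pyrimidine→purine, transversion)
base 4: G→C (purine→pyrimidine, transversion)
base 5: A→T (purine→pyrimidine, transversion)
base 8: G→C (purine→pyrimidine, transversion)
base 10: A→G (purine→purine, transition)

1 transition, 5 transversions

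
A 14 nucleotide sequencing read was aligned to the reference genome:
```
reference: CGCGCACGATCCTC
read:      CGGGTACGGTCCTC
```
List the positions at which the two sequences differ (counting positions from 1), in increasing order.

Differences at position 3 (C→G), position 5 (C→T), position 9 (A→G).

3, 5, 9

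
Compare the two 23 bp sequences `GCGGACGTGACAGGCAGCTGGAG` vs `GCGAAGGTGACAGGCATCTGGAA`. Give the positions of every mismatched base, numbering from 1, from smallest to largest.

4, 6, 17, 23

Scanning 1-based: 4: G/A; 6: C/G; 17: G/T; 23: G/A.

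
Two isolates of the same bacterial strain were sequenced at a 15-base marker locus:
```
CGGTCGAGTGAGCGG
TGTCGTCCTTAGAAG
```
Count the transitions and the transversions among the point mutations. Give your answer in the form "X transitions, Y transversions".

3 transitions, 7 transversions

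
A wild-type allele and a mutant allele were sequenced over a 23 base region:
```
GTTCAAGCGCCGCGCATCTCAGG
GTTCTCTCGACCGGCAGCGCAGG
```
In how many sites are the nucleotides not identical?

8

Comparing position by position, 8 sites differ: 5 (A/T), 6 (A/C), 7 (G/T), 10 (C/A), 12 (G/C), 13 (C/G), 17 (T/G), 19 (T/G).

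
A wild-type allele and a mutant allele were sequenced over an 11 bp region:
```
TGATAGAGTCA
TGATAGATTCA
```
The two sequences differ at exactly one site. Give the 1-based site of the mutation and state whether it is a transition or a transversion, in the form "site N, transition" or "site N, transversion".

The sequences differ only at site 8: G→T (purine→pyrimidine), a transversion.

site 8, transversion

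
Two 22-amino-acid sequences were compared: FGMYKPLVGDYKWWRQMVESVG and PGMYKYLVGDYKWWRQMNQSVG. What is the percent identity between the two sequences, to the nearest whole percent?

Mismatches at positions 1, 6, 18, 19 (1-based): 4 of 22.
Identical positions: 18/22 = 81.82% → 82%.

82%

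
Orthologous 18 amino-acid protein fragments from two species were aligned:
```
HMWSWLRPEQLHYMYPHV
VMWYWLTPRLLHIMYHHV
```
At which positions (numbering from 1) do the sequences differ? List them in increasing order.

1, 4, 7, 9, 10, 13, 16

Differences at position 1 (H→V), position 4 (S→Y), position 7 (R→T), position 9 (E→R), position 10 (Q→L), position 13 (Y→I), position 16 (P→H).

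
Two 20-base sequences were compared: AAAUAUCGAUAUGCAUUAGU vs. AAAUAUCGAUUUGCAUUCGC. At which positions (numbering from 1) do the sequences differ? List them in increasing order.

11, 18, 20

Differences at position 11 (A→U), position 18 (A→C), position 20 (U→C).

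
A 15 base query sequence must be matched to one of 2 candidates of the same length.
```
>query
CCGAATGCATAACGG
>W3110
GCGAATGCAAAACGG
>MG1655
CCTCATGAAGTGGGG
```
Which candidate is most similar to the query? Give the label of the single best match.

Hamming distances to query — W3110: 2; MG1655: 7.
Smallest is W3110 with 2 mismatches.

W3110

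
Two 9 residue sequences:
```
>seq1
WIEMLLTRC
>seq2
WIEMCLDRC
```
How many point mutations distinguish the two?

2

Mismatches (1-based): position 5: L→C; position 7: T→D.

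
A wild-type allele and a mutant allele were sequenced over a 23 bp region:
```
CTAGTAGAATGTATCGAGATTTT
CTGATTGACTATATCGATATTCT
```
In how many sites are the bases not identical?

7

Comparing position by position, 7 sites differ: 3 (A/G), 4 (G/A), 6 (A/T), 9 (A/C), 11 (G/A), 18 (G/T), 22 (T/C).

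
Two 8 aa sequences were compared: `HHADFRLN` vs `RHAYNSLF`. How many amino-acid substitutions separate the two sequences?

5

Mismatches (1-based): residue 1: H→R; residue 4: D→Y; residue 5: F→N; residue 6: R→S; residue 8: N→F.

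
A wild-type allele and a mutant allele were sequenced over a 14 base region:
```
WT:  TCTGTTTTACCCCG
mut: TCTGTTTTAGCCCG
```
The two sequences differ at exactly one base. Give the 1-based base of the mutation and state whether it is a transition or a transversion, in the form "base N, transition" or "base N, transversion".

base 10, transversion

Base 10 changes C→G. C is a pyrimidine and G is a purine, so this is a transversion.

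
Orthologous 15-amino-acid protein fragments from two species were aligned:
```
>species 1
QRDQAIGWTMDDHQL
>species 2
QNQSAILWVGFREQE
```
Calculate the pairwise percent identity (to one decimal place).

Mismatches at positions 2, 3, 4, 7, 9, 10, 11, 12, 13, 15 (1-based): 10 of 15.
Identical positions: 5/15 = 33.33% → 33.3%.

33.3%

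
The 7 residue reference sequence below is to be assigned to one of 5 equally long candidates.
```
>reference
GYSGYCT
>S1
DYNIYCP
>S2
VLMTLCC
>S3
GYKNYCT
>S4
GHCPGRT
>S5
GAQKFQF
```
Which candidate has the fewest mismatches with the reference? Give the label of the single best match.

S3

S1 differs at 4 residues; S2 differs at 6 residues; S3 differs at 2 residues; S4 differs at 5 residues; S5 differs at 6 residues. The closest is S3.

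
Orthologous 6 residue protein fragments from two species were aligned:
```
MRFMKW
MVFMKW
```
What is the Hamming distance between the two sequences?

Comparing position by position, 1 residue differs: 2 (R/V).

1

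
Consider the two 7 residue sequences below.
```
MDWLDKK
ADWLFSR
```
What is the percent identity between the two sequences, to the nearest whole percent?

43%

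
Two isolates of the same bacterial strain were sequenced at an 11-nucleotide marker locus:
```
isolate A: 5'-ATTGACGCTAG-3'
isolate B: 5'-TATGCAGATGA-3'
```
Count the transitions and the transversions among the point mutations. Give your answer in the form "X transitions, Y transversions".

2 transitions, 5 transversions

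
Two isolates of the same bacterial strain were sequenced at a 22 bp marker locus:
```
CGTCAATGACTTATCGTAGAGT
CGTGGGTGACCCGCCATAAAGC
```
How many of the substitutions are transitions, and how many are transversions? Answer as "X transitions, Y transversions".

9 transitions, 1 transversion

Mismatches (1-based):
site 4: C→G (pyrimidine→purine, transversion)
site 5: A→G (purine→purine, transition)
site 6: A→G (purine→purine, transition)
site 11: T→C (pyrimidine→pyrimidine, transition)
site 12: T→C (pyrimidine→pyrimidine, transition)
site 13: A→G (purine→purine, transition)
site 14: T→C (pyrimidine→pyrimidine, transition)
site 16: G→A (purine→purine, transition)
site 19: G→A (purine→purine, transition)
site 22: T→C (pyrimidine→pyrimidine, transition)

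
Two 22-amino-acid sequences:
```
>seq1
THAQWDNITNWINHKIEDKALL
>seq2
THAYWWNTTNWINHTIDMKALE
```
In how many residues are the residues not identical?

7

The sequences differ at residues 4, 6, 8, 15, 17, 18, 22 (1-based) — 7 in total.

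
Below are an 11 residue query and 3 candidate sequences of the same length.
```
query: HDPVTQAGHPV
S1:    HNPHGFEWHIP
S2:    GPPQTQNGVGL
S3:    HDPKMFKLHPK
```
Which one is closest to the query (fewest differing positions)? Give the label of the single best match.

S3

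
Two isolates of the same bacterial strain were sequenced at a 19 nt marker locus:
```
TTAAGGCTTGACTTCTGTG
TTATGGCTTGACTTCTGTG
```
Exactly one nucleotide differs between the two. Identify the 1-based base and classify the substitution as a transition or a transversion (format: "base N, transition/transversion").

The sequences differ only at base 4: A→T (purine→pyrimidine), a transversion.

base 4, transversion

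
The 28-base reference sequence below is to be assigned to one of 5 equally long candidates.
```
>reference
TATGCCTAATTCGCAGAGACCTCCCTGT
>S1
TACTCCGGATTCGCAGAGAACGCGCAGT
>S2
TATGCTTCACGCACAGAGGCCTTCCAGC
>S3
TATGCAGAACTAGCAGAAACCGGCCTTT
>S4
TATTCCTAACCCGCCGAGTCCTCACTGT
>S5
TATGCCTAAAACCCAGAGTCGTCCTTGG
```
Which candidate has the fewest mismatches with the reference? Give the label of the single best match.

S4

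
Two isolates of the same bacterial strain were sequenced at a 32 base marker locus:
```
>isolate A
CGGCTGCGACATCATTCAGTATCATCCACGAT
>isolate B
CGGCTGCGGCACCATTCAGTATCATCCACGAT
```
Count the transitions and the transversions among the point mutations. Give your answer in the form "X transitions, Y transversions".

Mismatches (1-based):
position 9: A→G (purine→purine, transition)
position 12: T→C (pyrimidine→pyrimidine, transition)

2 transitions, 0 transversions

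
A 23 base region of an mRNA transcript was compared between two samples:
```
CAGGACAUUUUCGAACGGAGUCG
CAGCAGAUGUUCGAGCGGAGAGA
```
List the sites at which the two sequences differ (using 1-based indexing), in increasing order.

4, 6, 9, 15, 21, 22, 23

Differences at site 4 (G→C), site 6 (C→G), site 9 (U→G), site 15 (A→G), site 21 (U→A), site 22 (C→G), site 23 (G→A).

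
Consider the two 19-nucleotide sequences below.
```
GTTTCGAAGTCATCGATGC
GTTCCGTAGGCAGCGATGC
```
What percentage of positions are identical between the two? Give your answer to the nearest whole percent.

Mismatches at positions 4, 7, 10, 13 (1-based): 4 of 19.
Identical positions: 15/19 = 78.95% → 79%.

79%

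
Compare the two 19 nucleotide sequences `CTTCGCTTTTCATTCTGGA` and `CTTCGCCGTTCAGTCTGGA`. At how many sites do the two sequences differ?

3

Comparing position by position, 3 sites differ: 7 (T/C), 8 (T/G), 13 (T/G).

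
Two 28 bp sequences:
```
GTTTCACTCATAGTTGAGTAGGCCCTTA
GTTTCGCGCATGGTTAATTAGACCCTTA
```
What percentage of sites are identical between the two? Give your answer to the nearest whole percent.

6 positions differ (6, 8, 12, 16, 18, 22), so 22 of 28 match: 22/28 = 78.57%.

79%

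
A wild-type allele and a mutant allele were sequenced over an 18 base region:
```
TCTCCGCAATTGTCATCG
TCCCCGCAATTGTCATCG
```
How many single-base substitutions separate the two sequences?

Comparing position by position, 1 base differs: 3 (T/C).

1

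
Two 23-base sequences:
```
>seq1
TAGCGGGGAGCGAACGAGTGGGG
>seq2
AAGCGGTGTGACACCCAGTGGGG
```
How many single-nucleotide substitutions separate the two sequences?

7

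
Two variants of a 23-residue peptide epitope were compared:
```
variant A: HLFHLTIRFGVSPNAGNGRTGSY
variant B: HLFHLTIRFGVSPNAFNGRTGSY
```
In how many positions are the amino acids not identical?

1

Mismatches (1-based): position 16: G→F.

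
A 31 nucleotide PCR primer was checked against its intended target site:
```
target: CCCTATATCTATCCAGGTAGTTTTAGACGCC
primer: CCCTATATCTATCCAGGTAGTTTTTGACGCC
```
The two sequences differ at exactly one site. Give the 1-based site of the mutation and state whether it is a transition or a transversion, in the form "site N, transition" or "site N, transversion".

Site 25 changes A→T. A is a purine and T is a pyrimidine, so this is a transversion.

site 25, transversion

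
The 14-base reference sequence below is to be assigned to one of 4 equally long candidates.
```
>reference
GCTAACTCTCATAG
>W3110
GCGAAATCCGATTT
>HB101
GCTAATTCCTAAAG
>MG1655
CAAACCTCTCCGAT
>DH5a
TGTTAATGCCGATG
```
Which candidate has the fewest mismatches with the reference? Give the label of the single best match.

HB101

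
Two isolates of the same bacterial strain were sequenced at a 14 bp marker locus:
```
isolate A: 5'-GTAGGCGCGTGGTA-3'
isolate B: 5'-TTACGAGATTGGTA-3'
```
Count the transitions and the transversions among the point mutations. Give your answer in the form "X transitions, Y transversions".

Transitions (purine↔purine or pyrimidine↔pyrimidine): none.
Transversions (purine↔pyrimidine): 1 G→T, 4 G→C, 6 C→A, 8 C→A, 9 G→T.

0 transitions, 5 transversions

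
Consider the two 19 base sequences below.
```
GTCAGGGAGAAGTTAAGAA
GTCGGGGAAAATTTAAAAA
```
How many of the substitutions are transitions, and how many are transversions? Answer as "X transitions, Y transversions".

3 transitions, 1 transversion

Mismatches (1-based):
base 4: A→G (purine→purine, transition)
base 9: G→A (purine→purine, transition)
base 12: G→T (purine→pyrimidine, transversion)
base 17: G→A (purine→purine, transition)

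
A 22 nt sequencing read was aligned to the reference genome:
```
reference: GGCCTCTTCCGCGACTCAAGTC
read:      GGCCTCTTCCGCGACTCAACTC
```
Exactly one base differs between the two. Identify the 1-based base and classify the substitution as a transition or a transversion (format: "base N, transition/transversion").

base 20, transversion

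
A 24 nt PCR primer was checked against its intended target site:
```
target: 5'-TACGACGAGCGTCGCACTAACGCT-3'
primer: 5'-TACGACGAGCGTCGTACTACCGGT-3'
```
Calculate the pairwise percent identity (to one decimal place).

87.5%

Mismatches at positions 15, 20, 23 (1-based): 3 of 24.
Identical positions: 21/24 = 87.5% → 87.5%.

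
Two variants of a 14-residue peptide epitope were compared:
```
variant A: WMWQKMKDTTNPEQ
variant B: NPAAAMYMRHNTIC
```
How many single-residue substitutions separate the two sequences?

Comparing position by position, 12 residues differ: 1 (W/N), 2 (M/P), 3 (W/A), 4 (Q/A), 5 (K/A), 7 (K/Y), 8 (D/M), 9 (T/R), 10 (T/H), 12 (P/T), 13 (E/I), 14 (Q/C).

12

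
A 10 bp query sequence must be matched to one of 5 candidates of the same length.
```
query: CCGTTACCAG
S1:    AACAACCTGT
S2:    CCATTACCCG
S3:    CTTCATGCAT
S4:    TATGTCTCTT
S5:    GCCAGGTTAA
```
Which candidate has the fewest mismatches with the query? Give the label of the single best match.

S2

Hamming distances to query — S1: 9; S2: 2; S3: 7; S4: 8; S5: 8.
Smallest is S2 with 2 mismatches.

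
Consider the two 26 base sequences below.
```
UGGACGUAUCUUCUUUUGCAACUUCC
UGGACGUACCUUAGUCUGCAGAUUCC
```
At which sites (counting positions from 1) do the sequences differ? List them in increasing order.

9, 13, 14, 16, 21, 22

Scanning 1-based: 9: U/C; 13: C/A; 14: U/G; 16: U/C; 21: A/G; 22: C/A.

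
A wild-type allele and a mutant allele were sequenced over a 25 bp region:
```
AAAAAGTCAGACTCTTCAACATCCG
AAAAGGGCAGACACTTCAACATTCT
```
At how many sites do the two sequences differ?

5

Mismatches (1-based): site 5: A→G; site 7: T→G; site 13: T→A; site 23: C→T; site 25: G→T.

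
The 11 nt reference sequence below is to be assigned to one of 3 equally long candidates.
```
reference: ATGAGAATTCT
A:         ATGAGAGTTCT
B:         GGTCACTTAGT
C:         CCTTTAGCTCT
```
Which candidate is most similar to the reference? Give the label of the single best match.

A differs at 1 position; B differs at 9 positions; C differs at 7 positions. The closest is A.

A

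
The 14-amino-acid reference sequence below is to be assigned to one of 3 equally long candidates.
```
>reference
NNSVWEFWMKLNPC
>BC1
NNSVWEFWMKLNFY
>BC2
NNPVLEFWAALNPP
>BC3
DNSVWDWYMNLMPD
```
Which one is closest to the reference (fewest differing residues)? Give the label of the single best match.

BC1 differs at 2 residues; BC2 differs at 5 residues; BC3 differs at 7 residues. The closest is BC1.

BC1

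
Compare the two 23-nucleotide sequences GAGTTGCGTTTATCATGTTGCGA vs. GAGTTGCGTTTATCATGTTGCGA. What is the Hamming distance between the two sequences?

0

No positions differ; the sequences are identical.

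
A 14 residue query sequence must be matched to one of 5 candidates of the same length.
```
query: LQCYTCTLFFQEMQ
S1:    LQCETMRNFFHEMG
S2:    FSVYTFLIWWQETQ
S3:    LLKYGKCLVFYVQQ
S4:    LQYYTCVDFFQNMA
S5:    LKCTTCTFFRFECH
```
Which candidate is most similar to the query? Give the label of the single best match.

Hamming distances to query — S1: 6; S2: 9; S3: 9; S4: 5; S5: 7.
Smallest is S4 with 5 mismatches.

S4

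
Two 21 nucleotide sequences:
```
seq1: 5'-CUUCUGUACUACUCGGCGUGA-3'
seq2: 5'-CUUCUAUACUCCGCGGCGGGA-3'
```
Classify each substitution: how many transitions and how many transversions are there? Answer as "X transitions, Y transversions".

1 transition, 3 transversions

Mismatches (1-based):
position 6: G→A (purine→purine, transition)
position 11: A→C (purine→pyrimidine, transversion)
position 13: U→G (pyrimidine→purine, transversion)
position 19: U→G (pyrimidine→purine, transversion)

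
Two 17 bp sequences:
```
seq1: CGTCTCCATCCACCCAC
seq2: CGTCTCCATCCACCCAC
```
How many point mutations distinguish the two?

The two sequences are identical at every position.

0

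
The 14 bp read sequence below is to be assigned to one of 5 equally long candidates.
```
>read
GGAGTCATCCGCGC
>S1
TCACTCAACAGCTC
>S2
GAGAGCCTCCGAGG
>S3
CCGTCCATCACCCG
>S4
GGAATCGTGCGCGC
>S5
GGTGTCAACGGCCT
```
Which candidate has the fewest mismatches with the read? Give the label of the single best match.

S4

S1 differs at 6 bases; S2 differs at 7 bases; S3 differs at 9 bases; S4 differs at 3 bases; S5 differs at 5 bases. The closest is S4.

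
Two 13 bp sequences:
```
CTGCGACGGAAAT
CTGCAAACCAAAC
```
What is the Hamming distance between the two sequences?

5

The sequences differ at positions 5, 7, 8, 9, 13 (1-based) — 5 in total.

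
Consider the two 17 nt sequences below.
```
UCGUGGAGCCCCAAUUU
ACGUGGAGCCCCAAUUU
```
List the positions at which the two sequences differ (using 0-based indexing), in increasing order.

0

Scanning 0-based: 0: U/A.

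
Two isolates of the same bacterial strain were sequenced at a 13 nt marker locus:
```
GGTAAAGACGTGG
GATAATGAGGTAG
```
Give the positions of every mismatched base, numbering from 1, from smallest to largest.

2, 6, 9, 12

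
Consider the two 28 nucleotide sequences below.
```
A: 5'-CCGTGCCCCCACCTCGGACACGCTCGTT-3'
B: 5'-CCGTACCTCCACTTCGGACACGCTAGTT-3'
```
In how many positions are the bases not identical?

4

Mismatches (1-based): position 5: G→A; position 8: C→T; position 13: C→T; position 25: C→A.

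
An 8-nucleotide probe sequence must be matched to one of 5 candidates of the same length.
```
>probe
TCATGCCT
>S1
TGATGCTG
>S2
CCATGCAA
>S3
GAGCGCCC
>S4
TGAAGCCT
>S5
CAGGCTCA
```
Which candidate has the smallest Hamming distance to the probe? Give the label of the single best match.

S4

Hamming distances to probe — S1: 3; S2: 3; S3: 5; S4: 2; S5: 7.
Smallest is S4 with 2 mismatches.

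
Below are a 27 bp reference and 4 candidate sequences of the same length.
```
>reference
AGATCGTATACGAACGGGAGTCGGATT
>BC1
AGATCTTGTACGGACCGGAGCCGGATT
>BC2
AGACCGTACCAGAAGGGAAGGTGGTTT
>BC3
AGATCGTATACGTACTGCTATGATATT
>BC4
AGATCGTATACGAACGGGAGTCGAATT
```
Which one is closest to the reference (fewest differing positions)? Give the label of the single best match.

BC1 differs at 5 positions; BC2 differs at 9 positions; BC3 differs at 8 positions; BC4 differs at 1 position. The closest is BC4.

BC4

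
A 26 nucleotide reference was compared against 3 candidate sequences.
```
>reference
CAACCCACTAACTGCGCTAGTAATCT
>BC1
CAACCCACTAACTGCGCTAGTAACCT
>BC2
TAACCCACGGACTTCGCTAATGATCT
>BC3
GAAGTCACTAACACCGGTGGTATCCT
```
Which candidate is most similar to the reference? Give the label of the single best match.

Hamming distances to reference — BC1: 1; BC2: 6; BC3: 9.
Smallest is BC1 with 1 mismatch.

BC1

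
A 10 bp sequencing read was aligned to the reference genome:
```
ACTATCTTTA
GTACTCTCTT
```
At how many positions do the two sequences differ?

The sequences differ at positions 1, 2, 3, 4, 8, 10 (1-based) — 6 in total.

6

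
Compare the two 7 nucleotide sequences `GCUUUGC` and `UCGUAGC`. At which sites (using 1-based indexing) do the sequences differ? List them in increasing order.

1, 3, 5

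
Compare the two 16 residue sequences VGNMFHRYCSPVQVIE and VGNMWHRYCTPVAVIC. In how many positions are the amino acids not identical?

4

Mismatches (1-based): position 5: F→W; position 10: S→T; position 13: Q→A; position 16: E→C.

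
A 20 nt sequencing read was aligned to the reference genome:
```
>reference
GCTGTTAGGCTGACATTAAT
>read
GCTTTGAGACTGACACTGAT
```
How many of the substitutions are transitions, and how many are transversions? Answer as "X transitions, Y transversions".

3 transitions, 2 transversions

Transitions (purine↔purine or pyrimidine↔pyrimidine): 9 G→A, 16 T→C, 18 A→G.
Transversions (purine↔pyrimidine): 4 G→T, 6 T→G.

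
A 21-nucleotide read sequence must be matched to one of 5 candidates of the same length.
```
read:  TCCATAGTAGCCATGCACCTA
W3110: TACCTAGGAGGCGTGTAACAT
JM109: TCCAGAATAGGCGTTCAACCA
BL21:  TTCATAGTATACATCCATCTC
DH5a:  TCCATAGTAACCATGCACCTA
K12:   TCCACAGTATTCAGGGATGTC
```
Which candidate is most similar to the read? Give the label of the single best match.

DH5a

Hamming distances to read — W3110: 9; JM109: 7; BL21: 6; DH5a: 1; K12: 8.
Smallest is DH5a with 1 mismatch.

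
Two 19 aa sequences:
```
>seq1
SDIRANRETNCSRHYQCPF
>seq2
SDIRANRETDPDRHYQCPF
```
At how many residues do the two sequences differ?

3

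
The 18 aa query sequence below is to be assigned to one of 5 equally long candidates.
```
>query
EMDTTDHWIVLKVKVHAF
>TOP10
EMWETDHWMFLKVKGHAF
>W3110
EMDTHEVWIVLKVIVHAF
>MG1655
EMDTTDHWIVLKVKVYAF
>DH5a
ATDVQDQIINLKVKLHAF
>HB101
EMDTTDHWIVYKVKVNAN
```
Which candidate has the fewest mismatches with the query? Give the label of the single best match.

TOP10 differs at 5 residues; W3110 differs at 4 residues; MG1655 differs at 1 residue; DH5a differs at 8 residues; HB101 differs at 3 residues. The closest is MG1655.

MG1655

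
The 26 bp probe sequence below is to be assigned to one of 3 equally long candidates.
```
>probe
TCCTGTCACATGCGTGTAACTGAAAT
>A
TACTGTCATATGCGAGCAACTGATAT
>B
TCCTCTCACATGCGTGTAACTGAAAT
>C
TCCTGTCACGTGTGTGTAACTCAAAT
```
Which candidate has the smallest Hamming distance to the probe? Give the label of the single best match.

B

Hamming distances to probe — A: 5; B: 1; C: 3.
Smallest is B with 1 mismatch.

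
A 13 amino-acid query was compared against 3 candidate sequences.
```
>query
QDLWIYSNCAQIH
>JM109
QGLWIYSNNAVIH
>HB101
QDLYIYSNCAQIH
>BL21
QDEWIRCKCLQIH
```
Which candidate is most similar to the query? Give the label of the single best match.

HB101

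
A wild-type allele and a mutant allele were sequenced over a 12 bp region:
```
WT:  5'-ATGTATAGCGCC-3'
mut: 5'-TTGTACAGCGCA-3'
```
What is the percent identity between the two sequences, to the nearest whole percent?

3 positions differ (1, 6, 12), so 9 of 12 match: 9/12 = 75%.

75%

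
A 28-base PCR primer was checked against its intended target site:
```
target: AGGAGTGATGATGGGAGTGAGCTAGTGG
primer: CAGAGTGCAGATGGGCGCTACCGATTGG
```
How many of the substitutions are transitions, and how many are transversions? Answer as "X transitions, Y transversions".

2 transitions, 8 transversions

Mismatches (1-based):
base 1: A→C (purine→pyrimidine, transversion)
base 2: G→A (purine→purine, transition)
base 8: A→C (purine→pyrimidine, transversion)
base 9: T→A (pyrimidine→purine, transversion)
base 16: A→C (purine→pyrimidine, transversion)
base 18: T→C (pyrimidine→pyrimidine, transition)
base 19: G→T (purine→pyrimidine, transversion)
base 21: G→C (purine→pyrimidine, transversion)
base 23: T→G (pyrimidine→purine, transversion)
base 25: G→T (purine→pyrimidine, transversion)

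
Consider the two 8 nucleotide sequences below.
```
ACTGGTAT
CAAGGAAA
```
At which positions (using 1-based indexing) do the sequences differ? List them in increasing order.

1, 2, 3, 6, 8

Differences at position 1 (A→C), position 2 (C→A), position 3 (T→A), position 6 (T→A), position 8 (T→A).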